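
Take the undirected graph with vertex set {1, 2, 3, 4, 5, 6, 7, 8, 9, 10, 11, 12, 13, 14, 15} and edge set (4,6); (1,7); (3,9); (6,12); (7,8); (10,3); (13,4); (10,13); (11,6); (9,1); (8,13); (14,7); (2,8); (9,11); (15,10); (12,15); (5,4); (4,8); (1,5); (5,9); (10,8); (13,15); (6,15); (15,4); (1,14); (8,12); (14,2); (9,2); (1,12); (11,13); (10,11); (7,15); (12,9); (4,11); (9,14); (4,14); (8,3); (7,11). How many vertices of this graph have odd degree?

Degrees: 1:5, 2:3, 3:3, 4:7, 5:3, 6:4, 7:5, 8:7, 9:7, 10:5, 11:6, 12:5, 13:5, 14:5, 15:6
Odd-degree vertices: 1, 2, 3, 4, 5, 7, 8, 9, 10, 12, 13, 14.

12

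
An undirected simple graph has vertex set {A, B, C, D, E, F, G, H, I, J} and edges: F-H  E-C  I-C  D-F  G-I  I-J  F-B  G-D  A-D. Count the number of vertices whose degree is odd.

Degrees: A:1, B:1, C:2, D:3, E:1, F:3, G:2, H:1, I:3, J:1
Odd-degree vertices: A, B, D, E, F, H, I, J.

8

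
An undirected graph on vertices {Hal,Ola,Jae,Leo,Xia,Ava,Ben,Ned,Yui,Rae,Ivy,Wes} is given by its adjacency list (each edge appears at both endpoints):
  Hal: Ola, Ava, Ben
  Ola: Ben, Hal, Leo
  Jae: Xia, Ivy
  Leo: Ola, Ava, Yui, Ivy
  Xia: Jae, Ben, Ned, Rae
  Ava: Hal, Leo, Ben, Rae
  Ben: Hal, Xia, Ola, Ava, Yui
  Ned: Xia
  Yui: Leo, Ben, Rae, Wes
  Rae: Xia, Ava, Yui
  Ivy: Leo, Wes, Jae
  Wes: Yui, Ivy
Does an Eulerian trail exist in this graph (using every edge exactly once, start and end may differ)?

No

Degrees: Hal:3, Ola:3, Jae:2, Leo:4, Xia:4, Ava:4, Ben:5, Ned:1, Yui:4, Rae:3, Ivy:3, Wes:2
Odd-degree vertices: Hal, Ola, Ben, Ned, Rae, Ivy (6 total).
An Eulerian trail requires 0 or 2 odd-degree vertices; here there are 6.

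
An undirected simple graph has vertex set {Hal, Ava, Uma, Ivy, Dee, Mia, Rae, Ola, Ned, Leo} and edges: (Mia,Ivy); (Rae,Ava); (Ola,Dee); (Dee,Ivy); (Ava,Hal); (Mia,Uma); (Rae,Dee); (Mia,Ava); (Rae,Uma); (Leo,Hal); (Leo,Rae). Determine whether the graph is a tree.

|V| = 10, |E| = 11.
It splits into 2 components, so it cannot be a tree.

No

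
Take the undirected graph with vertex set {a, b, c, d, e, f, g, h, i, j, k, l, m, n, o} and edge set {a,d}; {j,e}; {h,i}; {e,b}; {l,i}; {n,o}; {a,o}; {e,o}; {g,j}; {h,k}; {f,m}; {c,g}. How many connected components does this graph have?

3

Component: {f, m}
Component: {h, i, k, l}
Component: {a, b, c, d, e, g, j, n, o}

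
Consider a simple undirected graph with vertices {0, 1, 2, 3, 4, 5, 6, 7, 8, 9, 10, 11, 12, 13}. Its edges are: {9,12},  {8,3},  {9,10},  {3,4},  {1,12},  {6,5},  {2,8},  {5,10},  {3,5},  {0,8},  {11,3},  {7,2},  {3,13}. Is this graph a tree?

Yes

|V| = 14, |E| = 13.
It is connected with exactly 13 edges, hence acyclic — it is a tree.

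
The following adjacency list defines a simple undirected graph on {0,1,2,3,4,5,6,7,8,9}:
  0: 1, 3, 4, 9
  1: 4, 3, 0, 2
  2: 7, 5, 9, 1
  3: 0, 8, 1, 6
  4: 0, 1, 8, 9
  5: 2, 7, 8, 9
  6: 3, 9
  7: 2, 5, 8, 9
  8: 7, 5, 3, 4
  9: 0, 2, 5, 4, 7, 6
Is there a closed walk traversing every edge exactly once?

Degrees: 0:4, 1:4, 2:4, 3:4, 4:4, 5:4, 6:2, 7:4, 8:4, 9:6
All degrees are even and the non-isolated vertices are connected — an Eulerian circuit exists.

Yes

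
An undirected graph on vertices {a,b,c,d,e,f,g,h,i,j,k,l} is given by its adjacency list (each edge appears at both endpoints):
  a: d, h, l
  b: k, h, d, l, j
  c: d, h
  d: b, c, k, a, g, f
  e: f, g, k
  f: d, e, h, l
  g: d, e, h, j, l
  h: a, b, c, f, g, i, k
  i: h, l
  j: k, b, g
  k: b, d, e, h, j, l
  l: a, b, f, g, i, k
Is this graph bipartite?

No

The cycle k-b-l-k has length 3, which is odd, so the graph is not bipartite.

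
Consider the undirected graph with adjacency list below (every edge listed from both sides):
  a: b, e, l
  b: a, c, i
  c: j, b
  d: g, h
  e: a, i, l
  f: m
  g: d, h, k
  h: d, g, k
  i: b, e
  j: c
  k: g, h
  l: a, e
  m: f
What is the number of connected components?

Component: {f, m}
Component: {d, g, h, k}
Component: {a, b, c, e, i, j, l}

3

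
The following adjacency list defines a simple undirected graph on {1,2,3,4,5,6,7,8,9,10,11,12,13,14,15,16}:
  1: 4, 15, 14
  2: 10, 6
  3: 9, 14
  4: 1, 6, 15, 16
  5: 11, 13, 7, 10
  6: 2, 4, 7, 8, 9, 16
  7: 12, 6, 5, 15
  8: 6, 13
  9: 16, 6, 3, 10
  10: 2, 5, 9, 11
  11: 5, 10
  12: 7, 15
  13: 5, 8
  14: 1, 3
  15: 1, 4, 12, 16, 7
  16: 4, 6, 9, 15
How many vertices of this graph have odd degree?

2

Degrees: 1:3, 2:2, 3:2, 4:4, 5:4, 6:6, 7:4, 8:2, 9:4, 10:4, 11:2, 12:2, 13:2, 14:2, 15:5, 16:4
Odd-degree vertices: 1, 15.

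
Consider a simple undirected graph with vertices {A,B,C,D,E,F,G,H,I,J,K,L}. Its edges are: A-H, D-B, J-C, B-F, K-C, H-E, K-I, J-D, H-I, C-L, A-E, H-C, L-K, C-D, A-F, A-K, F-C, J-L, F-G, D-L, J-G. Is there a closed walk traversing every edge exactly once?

Degrees: A:4, B:2, C:6, D:4, E:2, F:4, G:2, H:4, I:2, J:4, K:4, L:4
Every vertex has even degree and the edges form a single connected piece, so an Eulerian circuit exists.

Yes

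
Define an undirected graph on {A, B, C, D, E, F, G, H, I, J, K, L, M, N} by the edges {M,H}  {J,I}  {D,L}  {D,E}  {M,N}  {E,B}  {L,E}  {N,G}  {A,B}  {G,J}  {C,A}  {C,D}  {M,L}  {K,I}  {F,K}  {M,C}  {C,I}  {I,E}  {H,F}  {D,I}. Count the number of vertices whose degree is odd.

Degrees: A:2, B:2, C:4, D:4, E:4, F:2, G:2, H:2, I:5, J:2, K:2, L:3, M:4, N:2
Odd-degree vertices: I, L.

2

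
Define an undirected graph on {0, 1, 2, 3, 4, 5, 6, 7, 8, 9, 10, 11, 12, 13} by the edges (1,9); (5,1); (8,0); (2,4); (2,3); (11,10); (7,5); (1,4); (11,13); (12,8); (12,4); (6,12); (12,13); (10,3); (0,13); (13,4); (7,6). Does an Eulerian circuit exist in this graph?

Degrees: 0:2, 1:3, 2:2, 3:2, 4:4, 5:2, 6:2, 7:2, 8:2, 9:1, 10:2, 11:2, 12:4, 13:4
Vertices with odd degree: 1, 9. An Eulerian circuit requires all degrees even.

No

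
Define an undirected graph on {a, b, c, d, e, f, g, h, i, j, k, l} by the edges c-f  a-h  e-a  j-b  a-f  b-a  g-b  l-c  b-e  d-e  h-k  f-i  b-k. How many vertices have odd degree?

8

Degrees: a:4, b:5, c:2, d:1, e:3, f:3, g:1, h:2, i:1, j:1, k:2, l:1
Odd-degree vertices: b, d, e, f, g, i, j, l.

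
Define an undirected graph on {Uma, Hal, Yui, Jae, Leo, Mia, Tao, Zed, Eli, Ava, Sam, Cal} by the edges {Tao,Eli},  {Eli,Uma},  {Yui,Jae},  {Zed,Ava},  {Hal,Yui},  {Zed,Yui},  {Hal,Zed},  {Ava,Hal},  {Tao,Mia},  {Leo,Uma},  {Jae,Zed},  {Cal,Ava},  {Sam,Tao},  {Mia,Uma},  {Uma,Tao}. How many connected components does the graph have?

2

Component: {Uma, Leo, Mia, Tao, Eli, Sam}
Component: {Hal, Yui, Jae, Zed, Ava, Cal}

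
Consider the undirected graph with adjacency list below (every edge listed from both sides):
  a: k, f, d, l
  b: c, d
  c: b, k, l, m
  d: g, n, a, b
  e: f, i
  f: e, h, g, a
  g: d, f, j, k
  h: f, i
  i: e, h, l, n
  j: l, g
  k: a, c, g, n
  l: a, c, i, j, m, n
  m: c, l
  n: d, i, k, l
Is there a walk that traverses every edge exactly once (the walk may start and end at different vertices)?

Degrees: a:4, b:2, c:4, d:4, e:2, f:4, g:4, h:2, i:4, j:2, k:4, l:6, m:2, n:4
Odd-degree vertices: none (0 total).
The non-isolated vertices are connected and exactly 0 have odd degree, so an Eulerian trail exists.

Yes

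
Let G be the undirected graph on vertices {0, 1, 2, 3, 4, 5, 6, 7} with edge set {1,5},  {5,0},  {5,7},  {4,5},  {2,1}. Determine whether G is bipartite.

Yes

Color {2, 3, 5, 6} black and {0, 1, 4, 7} white. No edge joins two same-colored vertices, so the graph is bipartite.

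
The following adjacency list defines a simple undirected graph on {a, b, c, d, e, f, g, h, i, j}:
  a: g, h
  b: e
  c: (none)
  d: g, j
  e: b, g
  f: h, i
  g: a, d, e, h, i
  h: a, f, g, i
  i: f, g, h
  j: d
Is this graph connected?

Component: {c}
Component: {a, b, d, e, f, g, h, i, j}
There are 2 separate components, so the graph is not connected.

No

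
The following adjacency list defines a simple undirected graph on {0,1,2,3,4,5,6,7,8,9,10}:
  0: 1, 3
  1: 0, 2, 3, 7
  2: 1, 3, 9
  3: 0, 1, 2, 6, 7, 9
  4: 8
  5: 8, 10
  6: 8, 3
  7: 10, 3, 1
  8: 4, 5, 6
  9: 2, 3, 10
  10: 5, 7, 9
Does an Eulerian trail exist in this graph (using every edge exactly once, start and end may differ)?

Degrees: 0:2, 1:4, 2:3, 3:6, 4:1, 5:2, 6:2, 7:3, 8:3, 9:3, 10:3
Odd-degree vertices: 2, 4, 7, 8, 9, 10 (6 total).
An Eulerian trail requires 0 or 2 odd-degree vertices; here there are 6.

No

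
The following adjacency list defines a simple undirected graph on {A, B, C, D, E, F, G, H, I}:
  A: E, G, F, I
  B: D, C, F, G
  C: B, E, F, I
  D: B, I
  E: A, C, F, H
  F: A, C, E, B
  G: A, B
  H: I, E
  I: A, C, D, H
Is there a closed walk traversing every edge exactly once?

Degrees: A:4, B:4, C:4, D:2, E:4, F:4, G:2, H:2, I:4
Every vertex has even degree and the edges form a single connected piece, so an Eulerian circuit exists.

Yes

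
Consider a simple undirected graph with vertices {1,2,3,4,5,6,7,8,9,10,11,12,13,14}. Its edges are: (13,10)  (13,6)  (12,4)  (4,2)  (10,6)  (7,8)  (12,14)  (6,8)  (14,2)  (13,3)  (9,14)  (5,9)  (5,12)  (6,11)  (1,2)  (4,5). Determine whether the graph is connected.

Component: {1, 2, 4, 5, 9, 12, 14}
Component: {3, 6, 7, 8, 10, 11, 13}
No edge joins these 2 groups, so the graph is disconnected.

No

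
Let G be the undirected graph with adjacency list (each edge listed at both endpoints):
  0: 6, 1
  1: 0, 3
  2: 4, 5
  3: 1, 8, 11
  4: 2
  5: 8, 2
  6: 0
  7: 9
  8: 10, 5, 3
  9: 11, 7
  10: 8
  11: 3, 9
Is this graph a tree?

Yes

The graph has 12 vertices and 11 edges.
Connected and |E| = |V| - 1, which characterizes a tree.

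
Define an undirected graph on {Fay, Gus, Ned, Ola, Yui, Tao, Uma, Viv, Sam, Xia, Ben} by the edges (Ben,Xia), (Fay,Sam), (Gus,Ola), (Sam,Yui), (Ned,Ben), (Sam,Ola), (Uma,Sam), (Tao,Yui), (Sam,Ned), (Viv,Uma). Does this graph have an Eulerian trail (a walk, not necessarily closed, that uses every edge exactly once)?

Degrees: Fay:1, Gus:1, Ned:2, Ola:2, Yui:2, Tao:1, Uma:2, Viv:1, Sam:5, Xia:1, Ben:2
Odd-degree vertices: Fay, Gus, Tao, Viv, Sam, Xia (6 total).
An Eulerian trail requires 0 or 2 odd-degree vertices; here there are 6.

No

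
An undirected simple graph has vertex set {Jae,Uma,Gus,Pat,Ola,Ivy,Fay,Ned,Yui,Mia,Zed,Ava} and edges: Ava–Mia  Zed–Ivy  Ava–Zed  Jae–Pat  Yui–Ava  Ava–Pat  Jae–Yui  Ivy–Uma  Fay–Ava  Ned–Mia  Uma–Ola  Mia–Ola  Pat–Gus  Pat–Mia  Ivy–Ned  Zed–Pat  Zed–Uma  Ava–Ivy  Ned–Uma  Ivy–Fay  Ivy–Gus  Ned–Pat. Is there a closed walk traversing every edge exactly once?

Yes

Degrees: Jae:2, Uma:4, Gus:2, Pat:6, Ola:2, Ivy:6, Fay:2, Ned:4, Yui:2, Mia:4, Zed:4, Ava:6
All degrees are even and the non-isolated vertices are connected — an Eulerian circuit exists.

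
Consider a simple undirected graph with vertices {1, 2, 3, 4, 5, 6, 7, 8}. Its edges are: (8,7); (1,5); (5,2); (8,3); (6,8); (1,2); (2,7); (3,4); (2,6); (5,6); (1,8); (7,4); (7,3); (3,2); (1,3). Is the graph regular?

Degrees: 1:4, 2:5, 3:5, 4:2, 5:3, 6:3, 7:4, 8:4
Vertex 4 has degree 2 while 2 has degree 5, so the graph is not regular.

No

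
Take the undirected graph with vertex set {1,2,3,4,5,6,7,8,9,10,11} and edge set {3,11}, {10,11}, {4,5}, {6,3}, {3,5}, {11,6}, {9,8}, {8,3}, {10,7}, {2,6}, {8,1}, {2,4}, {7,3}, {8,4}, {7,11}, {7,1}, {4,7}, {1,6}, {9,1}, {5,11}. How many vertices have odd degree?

4

Degrees: 1:4, 2:2, 3:5, 4:4, 5:3, 6:4, 7:5, 8:4, 9:2, 10:2, 11:5
Odd-degree vertices: 3, 5, 7, 11.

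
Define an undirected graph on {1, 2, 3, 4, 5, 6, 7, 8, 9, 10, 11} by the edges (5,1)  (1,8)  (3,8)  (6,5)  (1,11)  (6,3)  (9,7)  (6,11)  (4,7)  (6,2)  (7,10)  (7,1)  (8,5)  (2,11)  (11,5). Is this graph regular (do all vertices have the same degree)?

Degrees: 1:4, 2:2, 3:2, 4:1, 5:4, 6:4, 7:4, 8:3, 9:1, 10:1, 11:4
Degrees are not all equal (e.g. deg(4)=1 but deg(1)=4); not regular.

No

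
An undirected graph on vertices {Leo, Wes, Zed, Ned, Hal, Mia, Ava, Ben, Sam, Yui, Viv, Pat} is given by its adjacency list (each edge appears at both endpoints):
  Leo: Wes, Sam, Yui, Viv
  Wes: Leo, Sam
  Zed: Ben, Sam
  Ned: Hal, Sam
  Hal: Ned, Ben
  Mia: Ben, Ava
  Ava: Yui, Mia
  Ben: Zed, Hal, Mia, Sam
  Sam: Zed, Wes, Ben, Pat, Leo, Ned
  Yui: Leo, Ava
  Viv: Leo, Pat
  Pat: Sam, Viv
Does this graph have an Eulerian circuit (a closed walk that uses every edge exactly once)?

Degrees: Leo:4, Wes:2, Zed:2, Ned:2, Hal:2, Mia:2, Ava:2, Ben:4, Sam:6, Yui:2, Viv:2, Pat:2
Every vertex has even degree and the edges form a single connected piece, so an Eulerian circuit exists.

Yes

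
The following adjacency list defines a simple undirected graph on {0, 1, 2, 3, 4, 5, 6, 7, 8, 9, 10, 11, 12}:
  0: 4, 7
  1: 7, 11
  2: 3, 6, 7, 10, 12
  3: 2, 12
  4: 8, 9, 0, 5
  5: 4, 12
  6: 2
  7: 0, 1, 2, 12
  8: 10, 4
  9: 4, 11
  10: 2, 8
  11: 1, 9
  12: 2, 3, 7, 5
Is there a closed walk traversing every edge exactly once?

No

Degrees: 0:2, 1:2, 2:5, 3:2, 4:4, 5:2, 6:1, 7:4, 8:2, 9:2, 10:2, 11:2, 12:4
2, 6 have odd degree; an Eulerian circuit needs every degree to be even, so none exists.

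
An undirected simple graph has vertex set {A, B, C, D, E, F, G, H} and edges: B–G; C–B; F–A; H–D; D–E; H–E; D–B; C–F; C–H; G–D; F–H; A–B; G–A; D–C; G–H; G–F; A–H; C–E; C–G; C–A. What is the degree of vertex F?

4

Neighbors of F: A, C, G, H.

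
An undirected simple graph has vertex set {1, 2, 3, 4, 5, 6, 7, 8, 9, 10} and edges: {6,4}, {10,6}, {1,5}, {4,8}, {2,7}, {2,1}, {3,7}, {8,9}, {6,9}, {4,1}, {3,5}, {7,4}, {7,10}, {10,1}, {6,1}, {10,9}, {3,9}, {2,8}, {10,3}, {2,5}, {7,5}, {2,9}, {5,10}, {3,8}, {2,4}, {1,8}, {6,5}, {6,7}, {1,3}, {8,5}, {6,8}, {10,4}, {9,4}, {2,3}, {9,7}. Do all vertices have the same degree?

Degrees: 1:7, 2:7, 3:7, 4:7, 5:7, 6:7, 7:7, 8:7, 9:7, 10:7
All degrees equal 7; the graph is regular.

Yes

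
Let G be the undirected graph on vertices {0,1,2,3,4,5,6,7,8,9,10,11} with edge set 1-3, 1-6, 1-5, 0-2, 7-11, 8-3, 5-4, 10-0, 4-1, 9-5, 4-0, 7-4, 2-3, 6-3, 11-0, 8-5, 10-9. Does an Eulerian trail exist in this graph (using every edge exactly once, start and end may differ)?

Degrees: 0:4, 1:4, 2:2, 3:4, 4:4, 5:4, 6:2, 7:2, 8:2, 9:2, 10:2, 11:2
Odd-degree vertices: none (0 total).
With 0 odd-degree vertices and all edges in one connected piece, an Eulerian trail exists.

Yes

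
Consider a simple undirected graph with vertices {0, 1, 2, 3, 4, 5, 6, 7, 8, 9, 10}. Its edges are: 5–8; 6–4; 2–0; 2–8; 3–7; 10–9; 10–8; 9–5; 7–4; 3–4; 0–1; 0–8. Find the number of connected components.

Component: {3, 4, 6, 7}
Component: {0, 1, 2, 5, 8, 9, 10}

2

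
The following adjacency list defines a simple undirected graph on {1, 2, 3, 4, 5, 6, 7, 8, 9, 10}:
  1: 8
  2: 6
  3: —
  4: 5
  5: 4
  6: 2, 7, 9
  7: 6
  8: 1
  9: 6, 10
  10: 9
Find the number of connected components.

4

Component: {3}
Component: {1, 8}
Component: {4, 5}
Component: {2, 6, 7, 9, 10}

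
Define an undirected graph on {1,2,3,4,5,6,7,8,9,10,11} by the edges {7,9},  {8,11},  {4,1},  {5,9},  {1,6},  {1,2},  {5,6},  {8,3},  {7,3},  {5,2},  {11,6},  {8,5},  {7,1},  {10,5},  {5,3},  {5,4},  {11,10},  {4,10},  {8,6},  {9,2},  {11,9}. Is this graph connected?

Yes

Starting from 1 and exploring outward reaches every vertex (1, 2, 4, 7, 6, 5, 9, 10, 3, 8, 11); the graph is connected.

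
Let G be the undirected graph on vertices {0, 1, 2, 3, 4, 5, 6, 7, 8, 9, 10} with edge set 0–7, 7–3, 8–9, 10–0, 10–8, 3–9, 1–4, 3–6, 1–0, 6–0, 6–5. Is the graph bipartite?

Yes

Color {1, 2, 6, 7, 9, 10} black and {0, 3, 4, 5, 8} white. No edge joins two same-colored vertices, so the graph is bipartite.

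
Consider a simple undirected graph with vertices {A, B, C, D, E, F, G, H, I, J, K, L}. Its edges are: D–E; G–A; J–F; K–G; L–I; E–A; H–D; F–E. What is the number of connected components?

Component: {B}
Component: {C}
Component: {I, L}
Component: {A, D, E, F, G, H, J, K}

4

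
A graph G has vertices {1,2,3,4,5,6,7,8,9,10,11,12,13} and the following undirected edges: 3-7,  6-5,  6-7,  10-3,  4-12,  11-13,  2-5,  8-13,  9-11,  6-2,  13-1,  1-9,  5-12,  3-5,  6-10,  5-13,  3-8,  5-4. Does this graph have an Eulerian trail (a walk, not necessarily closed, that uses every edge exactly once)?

Yes

Degrees: 1:2, 2:2, 3:4, 4:2, 5:6, 6:4, 7:2, 8:2, 9:2, 10:2, 11:2, 12:2, 13:4
Odd-degree vertices: none (0 total).
The non-isolated vertices are connected and exactly 0 have odd degree, so an Eulerian trail exists.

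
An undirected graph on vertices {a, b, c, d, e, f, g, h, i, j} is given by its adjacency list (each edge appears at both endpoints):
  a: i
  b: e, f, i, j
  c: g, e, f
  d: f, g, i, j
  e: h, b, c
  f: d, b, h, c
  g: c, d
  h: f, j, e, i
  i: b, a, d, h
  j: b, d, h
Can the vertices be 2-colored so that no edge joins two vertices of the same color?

Yes

Partition the vertices as {e, f, g, i, j} vs {a, b, c, d, h}. Each listed edge has one endpoint in each part, so the graph is bipartite.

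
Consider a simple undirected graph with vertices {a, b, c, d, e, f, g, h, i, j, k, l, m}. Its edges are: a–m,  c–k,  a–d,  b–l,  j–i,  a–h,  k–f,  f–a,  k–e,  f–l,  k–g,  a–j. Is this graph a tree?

The graph has 13 vertices and 12 edges.
It is connected with exactly 12 edges, hence acyclic — it is a tree.

Yes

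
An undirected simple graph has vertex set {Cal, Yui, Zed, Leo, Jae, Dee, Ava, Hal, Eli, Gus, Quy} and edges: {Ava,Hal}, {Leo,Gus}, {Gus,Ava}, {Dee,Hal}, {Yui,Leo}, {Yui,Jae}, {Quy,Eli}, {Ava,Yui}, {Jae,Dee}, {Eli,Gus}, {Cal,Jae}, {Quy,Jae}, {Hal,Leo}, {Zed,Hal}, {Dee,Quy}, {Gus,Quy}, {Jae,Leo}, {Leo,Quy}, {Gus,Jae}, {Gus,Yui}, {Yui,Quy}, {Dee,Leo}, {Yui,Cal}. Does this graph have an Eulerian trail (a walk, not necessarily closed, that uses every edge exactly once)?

Degrees: Cal:2, Yui:6, Zed:1, Leo:6, Jae:6, Dee:4, Ava:3, Hal:4, Eli:2, Gus:6, Quy:6
Odd-degree vertices: Zed, Ava (2 total).
With 2 odd-degree vertices and all edges in one connected piece, an Eulerian trail exists (from Zed to Ava).

Yes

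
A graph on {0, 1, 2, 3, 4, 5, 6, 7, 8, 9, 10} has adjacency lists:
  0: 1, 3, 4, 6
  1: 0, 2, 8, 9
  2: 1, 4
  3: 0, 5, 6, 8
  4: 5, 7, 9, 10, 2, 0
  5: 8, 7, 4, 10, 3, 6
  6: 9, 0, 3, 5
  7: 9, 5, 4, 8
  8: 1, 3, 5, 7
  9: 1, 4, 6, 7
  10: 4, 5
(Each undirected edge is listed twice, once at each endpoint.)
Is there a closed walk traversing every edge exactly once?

Yes

Degrees: 0:4, 1:4, 2:2, 3:4, 4:6, 5:6, 6:4, 7:4, 8:4, 9:4, 10:2
Every vertex has even degree and the edges form a single connected piece, so an Eulerian circuit exists.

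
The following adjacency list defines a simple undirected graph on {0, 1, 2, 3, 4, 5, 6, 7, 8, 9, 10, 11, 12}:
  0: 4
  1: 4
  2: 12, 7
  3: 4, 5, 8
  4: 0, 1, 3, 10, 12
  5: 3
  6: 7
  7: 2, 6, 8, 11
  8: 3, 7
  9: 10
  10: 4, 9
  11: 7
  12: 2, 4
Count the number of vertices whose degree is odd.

Degrees: 0:1, 1:1, 2:2, 3:3, 4:5, 5:1, 6:1, 7:4, 8:2, 9:1, 10:2, 11:1, 12:2
Odd-degree vertices: 0, 1, 3, 4, 5, 6, 9, 11.

8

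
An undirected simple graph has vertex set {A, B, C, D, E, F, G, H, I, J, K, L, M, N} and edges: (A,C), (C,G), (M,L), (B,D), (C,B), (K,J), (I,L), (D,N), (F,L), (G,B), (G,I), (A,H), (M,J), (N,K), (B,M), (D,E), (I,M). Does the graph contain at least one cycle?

|V| = 14, |E| = 17, number of components = 1.
Since 17 > 14 - 1, a cycle must exist; for instance B-M-J-K-N-D-B.

Yes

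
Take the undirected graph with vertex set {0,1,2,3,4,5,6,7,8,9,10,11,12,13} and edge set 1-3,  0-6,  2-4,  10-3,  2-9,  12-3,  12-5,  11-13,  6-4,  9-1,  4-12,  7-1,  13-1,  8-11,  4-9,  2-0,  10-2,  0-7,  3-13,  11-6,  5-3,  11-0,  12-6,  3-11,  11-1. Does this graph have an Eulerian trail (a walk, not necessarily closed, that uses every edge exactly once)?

No

Degrees: 0:4, 1:5, 2:4, 3:6, 4:4, 5:2, 6:4, 7:2, 8:1, 9:3, 10:2, 11:6, 12:4, 13:3
Odd-degree vertices: 1, 8, 9, 13 (4 total).
With 4 odd-degree vertices (more than two), no single trail can use every edge.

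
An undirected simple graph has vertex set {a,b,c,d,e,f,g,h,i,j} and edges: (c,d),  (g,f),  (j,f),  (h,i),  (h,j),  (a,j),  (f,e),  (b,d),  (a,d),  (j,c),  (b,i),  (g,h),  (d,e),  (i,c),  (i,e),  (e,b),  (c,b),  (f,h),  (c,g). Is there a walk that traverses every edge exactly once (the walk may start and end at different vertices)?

Degrees: a:2, b:4, c:5, d:4, e:4, f:4, g:3, h:4, i:4, j:4
Odd-degree vertices: c, g (2 total).
The non-isolated vertices are connected and exactly 2 have odd degree, so an Eulerian trail exists (from c to g).

Yes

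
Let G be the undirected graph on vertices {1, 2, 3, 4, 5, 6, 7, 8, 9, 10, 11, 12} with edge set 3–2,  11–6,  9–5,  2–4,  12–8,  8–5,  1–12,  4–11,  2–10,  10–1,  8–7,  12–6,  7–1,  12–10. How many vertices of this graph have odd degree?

6

Degrees: 1:3, 2:3, 3:1, 4:2, 5:2, 6:2, 7:2, 8:3, 9:1, 10:3, 11:2, 12:4
Odd-degree vertices: 1, 2, 3, 8, 9, 10.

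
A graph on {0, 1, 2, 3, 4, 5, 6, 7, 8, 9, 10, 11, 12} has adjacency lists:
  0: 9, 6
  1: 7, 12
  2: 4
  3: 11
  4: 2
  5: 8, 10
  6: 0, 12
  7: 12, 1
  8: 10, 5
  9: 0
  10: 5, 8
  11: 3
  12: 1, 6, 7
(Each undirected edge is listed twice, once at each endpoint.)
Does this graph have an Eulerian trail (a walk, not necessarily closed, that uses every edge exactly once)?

Degrees: 0:2, 1:2, 2:1, 3:1, 4:1, 5:2, 6:2, 7:2, 8:2, 9:1, 10:2, 11:1, 12:3
Odd-degree vertices: 2, 3, 4, 9, 11, 12 (6 total).
With 6 odd-degree vertices (more than two), no single trail can use every edge.

No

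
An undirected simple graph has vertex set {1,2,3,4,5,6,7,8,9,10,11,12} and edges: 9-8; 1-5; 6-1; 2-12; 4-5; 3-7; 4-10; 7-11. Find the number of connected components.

4

Component: {2, 12}
Component: {8, 9}
Component: {3, 7, 11}
Component: {1, 4, 5, 6, 10}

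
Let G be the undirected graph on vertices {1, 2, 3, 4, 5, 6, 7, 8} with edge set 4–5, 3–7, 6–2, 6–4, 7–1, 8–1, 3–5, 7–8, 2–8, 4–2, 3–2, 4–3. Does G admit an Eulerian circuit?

No

Degrees: 1:2, 2:4, 3:4, 4:4, 5:2, 6:2, 7:3, 8:3
7, 8 have odd degree; an Eulerian circuit needs every degree to be even, so none exists.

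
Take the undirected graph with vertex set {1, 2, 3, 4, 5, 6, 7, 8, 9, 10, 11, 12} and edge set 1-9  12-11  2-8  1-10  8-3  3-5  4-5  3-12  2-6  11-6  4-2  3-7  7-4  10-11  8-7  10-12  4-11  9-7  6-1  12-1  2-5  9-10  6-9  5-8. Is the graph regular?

Degrees: 1:4, 2:4, 3:4, 4:4, 5:4, 6:4, 7:4, 8:4, 9:4, 10:4, 11:4, 12:4
Every vertex has degree 4, so the graph is 4-regular.

Yes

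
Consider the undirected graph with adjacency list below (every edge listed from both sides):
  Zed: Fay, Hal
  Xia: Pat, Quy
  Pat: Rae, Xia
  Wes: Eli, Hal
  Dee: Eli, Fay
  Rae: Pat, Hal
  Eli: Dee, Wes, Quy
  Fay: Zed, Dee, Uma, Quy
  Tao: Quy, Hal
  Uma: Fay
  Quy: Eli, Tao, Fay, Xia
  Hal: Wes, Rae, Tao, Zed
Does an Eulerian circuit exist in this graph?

Degrees: Zed:2, Xia:2, Pat:2, Wes:2, Dee:2, Rae:2, Eli:3, Fay:4, Tao:2, Uma:1, Quy:4, Hal:4
Vertices with odd degree: Eli, Uma. An Eulerian circuit requires all degrees even.

No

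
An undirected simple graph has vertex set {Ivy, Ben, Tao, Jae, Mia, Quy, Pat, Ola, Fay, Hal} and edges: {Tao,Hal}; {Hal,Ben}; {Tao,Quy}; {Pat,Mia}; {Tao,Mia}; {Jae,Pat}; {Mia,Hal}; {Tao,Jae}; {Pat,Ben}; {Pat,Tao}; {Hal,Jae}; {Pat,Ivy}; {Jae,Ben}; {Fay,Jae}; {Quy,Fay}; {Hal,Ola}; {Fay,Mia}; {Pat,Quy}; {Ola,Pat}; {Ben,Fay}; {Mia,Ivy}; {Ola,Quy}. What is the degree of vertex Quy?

Neighbors of Quy: Tao, Pat, Ola, Fay.

4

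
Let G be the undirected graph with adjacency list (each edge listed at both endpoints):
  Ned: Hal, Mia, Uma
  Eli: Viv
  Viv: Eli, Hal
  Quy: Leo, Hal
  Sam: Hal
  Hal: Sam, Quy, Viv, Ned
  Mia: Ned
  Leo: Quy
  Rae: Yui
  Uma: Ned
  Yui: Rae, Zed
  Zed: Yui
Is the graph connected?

No

Component: {Rae, Yui, Zed}
Component: {Ned, Eli, Viv, Quy, Sam, Hal, Mia, Leo, Uma}
No edge joins these 2 groups, so the graph is disconnected.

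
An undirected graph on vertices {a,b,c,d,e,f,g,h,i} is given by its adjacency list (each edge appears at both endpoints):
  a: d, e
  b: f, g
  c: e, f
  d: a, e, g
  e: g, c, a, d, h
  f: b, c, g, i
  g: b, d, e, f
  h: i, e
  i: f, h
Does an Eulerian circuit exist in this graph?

No

Degrees: a:2, b:2, c:2, d:3, e:5, f:4, g:4, h:2, i:2
Vertices with odd degree: d, e. An Eulerian circuit requires all degrees even.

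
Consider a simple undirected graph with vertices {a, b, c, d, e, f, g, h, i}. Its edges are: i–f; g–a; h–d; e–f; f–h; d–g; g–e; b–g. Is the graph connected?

Component: {c}
Component: {a, b, d, e, f, g, h, i}
No edge joins these 2 groups, so the graph is disconnected.

No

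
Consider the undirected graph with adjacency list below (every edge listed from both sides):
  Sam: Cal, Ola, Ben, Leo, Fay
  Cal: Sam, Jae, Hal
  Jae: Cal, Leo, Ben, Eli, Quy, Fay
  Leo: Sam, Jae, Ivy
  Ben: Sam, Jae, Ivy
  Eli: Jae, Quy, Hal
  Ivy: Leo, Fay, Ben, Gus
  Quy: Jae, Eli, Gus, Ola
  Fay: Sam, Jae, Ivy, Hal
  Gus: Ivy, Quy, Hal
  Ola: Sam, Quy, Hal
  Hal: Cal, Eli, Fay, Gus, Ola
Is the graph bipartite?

No

Quy-Jae-Ben-Sam-Ola-Quy is an odd cycle (length 5), and a bipartite graph can contain only even cycles.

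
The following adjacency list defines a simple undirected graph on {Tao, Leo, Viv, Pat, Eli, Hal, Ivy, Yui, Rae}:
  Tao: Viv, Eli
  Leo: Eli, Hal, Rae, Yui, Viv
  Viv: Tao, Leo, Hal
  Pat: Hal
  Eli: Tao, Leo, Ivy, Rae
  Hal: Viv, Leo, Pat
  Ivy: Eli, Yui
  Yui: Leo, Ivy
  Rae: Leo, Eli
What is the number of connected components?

1

Component: {Tao, Leo, Viv, Pat, Eli, Hal, Ivy, Yui, Rae}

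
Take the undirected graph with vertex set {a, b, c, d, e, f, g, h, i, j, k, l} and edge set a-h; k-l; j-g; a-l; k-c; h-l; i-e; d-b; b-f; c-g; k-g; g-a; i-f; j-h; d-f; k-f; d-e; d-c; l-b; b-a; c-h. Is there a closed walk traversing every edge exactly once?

Degrees: a:4, b:4, c:4, d:4, e:2, f:4, g:4, h:4, i:2, j:2, k:4, l:4
Every vertex has even degree and the edges form a single connected piece, so an Eulerian circuit exists.

Yes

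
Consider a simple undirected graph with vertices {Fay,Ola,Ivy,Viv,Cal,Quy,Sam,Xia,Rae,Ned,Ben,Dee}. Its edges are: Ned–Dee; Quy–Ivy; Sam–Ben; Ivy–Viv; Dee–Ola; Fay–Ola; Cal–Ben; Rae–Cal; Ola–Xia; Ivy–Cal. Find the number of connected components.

2

Component: {Fay, Ola, Xia, Ned, Dee}
Component: {Ivy, Viv, Cal, Quy, Sam, Rae, Ben}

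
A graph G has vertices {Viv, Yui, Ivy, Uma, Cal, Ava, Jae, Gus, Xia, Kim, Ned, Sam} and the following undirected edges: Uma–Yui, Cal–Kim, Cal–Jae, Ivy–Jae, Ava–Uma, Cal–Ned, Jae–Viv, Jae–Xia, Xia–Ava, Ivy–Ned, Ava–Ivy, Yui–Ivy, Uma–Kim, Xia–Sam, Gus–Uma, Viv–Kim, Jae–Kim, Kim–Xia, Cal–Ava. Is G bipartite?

Jae-Kim-Xia-Jae is an odd cycle (length 3), and a bipartite graph can contain only even cycles.

No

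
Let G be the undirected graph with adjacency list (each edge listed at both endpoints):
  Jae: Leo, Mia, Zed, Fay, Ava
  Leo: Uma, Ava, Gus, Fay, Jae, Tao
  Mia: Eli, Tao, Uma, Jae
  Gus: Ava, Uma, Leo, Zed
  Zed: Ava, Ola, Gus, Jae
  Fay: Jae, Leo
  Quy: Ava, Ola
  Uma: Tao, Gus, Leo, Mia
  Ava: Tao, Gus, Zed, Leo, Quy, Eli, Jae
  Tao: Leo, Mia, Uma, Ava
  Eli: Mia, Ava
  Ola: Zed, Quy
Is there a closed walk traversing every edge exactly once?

No

Degrees: Jae:5, Leo:6, Mia:4, Gus:4, Zed:4, Fay:2, Quy:2, Uma:4, Ava:7, Tao:4, Eli:2, Ola:2
Jae, Ava have odd degree; an Eulerian circuit needs every degree to be even, so none exists.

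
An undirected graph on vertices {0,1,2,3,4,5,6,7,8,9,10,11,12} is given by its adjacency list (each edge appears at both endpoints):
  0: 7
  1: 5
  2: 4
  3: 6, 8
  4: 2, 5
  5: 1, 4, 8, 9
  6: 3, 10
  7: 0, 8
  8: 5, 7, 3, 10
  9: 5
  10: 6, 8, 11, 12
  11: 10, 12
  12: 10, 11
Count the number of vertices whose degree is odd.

4

Degrees: 0:1, 1:1, 2:1, 3:2, 4:2, 5:4, 6:2, 7:2, 8:4, 9:1, 10:4, 11:2, 12:2
Odd-degree vertices: 0, 1, 2, 9.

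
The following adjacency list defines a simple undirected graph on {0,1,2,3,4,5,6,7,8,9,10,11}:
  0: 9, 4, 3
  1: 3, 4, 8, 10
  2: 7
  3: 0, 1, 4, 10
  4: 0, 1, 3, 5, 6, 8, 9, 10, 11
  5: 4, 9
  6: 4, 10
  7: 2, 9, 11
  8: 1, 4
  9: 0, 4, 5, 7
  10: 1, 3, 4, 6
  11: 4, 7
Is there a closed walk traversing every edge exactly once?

Degrees: 0:3, 1:4, 2:1, 3:4, 4:9, 5:2, 6:2, 7:3, 8:2, 9:4, 10:4, 11:2
Vertices with odd degree: 0, 2, 4, 7. An Eulerian circuit requires all degrees even.

No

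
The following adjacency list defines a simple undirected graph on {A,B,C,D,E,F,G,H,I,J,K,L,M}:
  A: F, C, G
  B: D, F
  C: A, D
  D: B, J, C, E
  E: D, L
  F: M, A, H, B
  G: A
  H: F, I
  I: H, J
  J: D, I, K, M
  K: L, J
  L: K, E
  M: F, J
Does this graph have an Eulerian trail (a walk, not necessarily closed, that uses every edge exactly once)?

Degrees: A:3, B:2, C:2, D:4, E:2, F:4, G:1, H:2, I:2, J:4, K:2, L:2, M:2
Odd-degree vertices: A, G (2 total).
With 2 odd-degree vertices and all edges in one connected piece, an Eulerian trail exists (from A to G).

Yes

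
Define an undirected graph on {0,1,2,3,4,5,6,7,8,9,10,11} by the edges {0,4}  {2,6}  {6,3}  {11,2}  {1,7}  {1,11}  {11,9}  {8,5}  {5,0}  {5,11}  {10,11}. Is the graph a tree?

Yes

The graph has 12 vertices and 11 edges.
It is connected with exactly 11 edges, hence acyclic — it is a tree.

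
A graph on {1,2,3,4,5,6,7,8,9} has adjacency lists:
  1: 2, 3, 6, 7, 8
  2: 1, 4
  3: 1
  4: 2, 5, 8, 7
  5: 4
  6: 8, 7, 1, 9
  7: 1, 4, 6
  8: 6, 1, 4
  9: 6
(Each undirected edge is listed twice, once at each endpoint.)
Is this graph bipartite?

7-1-6-7 is an odd cycle (length 3), and a bipartite graph can contain only even cycles.

No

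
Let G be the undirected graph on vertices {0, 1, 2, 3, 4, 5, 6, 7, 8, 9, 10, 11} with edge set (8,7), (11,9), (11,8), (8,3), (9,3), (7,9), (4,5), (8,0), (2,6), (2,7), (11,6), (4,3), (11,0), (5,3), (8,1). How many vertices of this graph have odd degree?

4

Degrees: 0:2, 1:1, 2:2, 3:4, 4:2, 5:2, 6:2, 7:3, 8:5, 9:3, 10:0, 11:4
Odd-degree vertices: 1, 7, 8, 9.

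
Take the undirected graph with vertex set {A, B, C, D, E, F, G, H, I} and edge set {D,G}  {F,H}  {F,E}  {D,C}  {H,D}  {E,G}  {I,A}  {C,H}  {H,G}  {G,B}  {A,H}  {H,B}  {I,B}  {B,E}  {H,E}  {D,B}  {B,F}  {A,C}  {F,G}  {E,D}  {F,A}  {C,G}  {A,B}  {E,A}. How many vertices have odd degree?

Degrees: A:6, B:7, C:4, D:5, E:6, F:5, G:6, H:7, I:2
Odd-degree vertices: B, D, F, H.

4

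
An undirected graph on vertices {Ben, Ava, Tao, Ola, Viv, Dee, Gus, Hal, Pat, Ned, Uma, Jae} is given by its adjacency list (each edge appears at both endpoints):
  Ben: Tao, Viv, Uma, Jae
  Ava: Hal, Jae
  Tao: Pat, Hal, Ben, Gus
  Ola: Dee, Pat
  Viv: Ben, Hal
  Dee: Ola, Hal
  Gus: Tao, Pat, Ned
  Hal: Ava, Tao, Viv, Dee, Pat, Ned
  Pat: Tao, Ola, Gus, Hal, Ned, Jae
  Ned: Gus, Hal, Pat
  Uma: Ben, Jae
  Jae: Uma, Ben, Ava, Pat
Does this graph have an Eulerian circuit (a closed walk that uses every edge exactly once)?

Degrees: Ben:4, Ava:2, Tao:4, Ola:2, Viv:2, Dee:2, Gus:3, Hal:6, Pat:6, Ned:3, Uma:2, Jae:4
Vertices with odd degree: Gus, Ned. An Eulerian circuit requires all degrees even.

No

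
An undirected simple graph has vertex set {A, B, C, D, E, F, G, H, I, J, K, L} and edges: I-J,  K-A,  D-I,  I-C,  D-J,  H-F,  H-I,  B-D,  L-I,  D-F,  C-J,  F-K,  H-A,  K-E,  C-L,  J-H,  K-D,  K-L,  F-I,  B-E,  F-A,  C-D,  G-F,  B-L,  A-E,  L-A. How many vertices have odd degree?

6

Degrees: A:5, B:3, C:4, D:6, E:3, F:6, G:1, H:4, I:6, J:4, K:5, L:5
Odd-degree vertices: A, B, E, G, K, L.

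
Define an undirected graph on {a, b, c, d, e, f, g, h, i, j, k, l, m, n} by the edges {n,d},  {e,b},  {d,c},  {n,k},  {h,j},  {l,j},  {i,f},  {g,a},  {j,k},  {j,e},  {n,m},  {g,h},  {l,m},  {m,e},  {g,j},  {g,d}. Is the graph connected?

Component: {f, i}
Component: {a, b, c, d, e, g, h, j, k, l, m, n}
There are 2 separate components, so the graph is not connected.

No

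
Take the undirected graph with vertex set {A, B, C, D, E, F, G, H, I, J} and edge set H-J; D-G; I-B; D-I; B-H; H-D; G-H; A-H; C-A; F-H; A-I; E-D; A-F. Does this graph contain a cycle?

Yes

|V| = 10, |E| = 13, number of components = 1.
One cycle is H-D-I-B-H.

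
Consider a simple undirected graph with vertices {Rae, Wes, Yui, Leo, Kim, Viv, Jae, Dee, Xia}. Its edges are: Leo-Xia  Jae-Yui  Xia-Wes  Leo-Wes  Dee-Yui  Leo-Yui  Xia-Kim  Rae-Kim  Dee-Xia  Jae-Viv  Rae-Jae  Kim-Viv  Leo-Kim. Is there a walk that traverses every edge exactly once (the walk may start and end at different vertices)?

Yes

Degrees: Rae:2, Wes:2, Yui:3, Leo:4, Kim:4, Viv:2, Jae:3, Dee:2, Xia:4
Odd-degree vertices: Yui, Jae (2 total).
With 2 odd-degree vertices and all edges in one connected piece, an Eulerian trail exists (from Yui to Jae).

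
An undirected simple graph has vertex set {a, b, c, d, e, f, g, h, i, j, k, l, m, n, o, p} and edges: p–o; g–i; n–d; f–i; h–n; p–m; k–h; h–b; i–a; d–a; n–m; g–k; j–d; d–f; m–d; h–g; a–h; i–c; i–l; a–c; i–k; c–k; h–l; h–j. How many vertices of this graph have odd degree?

8

Degrees: a:4, b:1, c:3, d:5, e:0, f:2, g:3, h:7, i:6, j:2, k:4, l:2, m:3, n:3, o:1, p:2
Odd-degree vertices: b, c, d, g, h, m, n, o.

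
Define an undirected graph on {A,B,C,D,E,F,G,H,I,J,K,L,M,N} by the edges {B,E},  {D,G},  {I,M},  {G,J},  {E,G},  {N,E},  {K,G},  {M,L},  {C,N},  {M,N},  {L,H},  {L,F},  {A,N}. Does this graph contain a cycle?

No

|V| = 14, |E| = 13, number of components = 1.
A forest on 14 vertices with 1 component has exactly 13 edges, which matches — so no cycle.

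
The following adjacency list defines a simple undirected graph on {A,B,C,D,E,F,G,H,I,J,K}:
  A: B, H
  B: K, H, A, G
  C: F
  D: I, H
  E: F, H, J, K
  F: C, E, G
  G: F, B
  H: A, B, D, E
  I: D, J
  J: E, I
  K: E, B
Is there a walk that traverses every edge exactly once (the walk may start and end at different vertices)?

Yes

Degrees: A:2, B:4, C:1, D:2, E:4, F:3, G:2, H:4, I:2, J:2, K:2
Odd-degree vertices: C, F (2 total).
With 2 odd-degree vertices and all edges in one connected piece, an Eulerian trail exists (from C to F).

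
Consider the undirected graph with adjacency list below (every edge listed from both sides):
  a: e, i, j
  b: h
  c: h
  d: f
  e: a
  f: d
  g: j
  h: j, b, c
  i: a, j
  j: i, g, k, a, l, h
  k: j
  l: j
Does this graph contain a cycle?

The graph has 12 vertices, 11 edges, and 2 connected components.
Since 11 > 12 - 2, a cycle must exist; for instance a-j-i-a.

Yes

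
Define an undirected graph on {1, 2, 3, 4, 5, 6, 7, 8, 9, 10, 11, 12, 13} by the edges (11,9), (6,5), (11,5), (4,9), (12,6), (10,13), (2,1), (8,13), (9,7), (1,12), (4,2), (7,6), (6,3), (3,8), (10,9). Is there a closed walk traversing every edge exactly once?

Degrees: 1:2, 2:2, 3:2, 4:2, 5:2, 6:4, 7:2, 8:2, 9:4, 10:2, 11:2, 12:2, 13:2
Every vertex has even degree and the edges form a single connected piece, so an Eulerian circuit exists.

Yes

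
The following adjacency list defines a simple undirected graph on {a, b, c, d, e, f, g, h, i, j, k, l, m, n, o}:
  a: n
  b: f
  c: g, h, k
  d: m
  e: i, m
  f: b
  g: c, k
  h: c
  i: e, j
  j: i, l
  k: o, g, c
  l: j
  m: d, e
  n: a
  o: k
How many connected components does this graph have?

Component: {a, n}
Component: {b, f}
Component: {c, g, h, k, o}
Component: {d, e, i, j, l, m}

4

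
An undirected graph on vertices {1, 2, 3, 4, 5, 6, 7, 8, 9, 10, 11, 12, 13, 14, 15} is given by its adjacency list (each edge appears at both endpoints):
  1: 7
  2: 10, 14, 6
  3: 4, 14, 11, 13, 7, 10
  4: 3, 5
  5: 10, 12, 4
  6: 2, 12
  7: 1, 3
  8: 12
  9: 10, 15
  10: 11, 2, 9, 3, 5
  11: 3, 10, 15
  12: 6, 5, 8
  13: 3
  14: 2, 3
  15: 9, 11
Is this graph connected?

Starting from 1 and exploring outward reaches every vertex (1, 7, 3, 10, 14, 11, 4, 13, 9, 5, 2, 15, 12, 6, 8); the graph is connected.

Yes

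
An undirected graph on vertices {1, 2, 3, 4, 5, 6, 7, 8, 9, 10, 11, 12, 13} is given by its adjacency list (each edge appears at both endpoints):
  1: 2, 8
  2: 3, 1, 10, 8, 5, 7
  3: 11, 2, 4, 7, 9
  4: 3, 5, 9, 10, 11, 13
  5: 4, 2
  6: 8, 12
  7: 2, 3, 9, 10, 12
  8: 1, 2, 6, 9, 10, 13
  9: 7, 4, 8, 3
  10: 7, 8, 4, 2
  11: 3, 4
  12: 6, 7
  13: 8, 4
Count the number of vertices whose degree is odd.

2

Degrees: 1:2, 2:6, 3:5, 4:6, 5:2, 6:2, 7:5, 8:6, 9:4, 10:4, 11:2, 12:2, 13:2
Odd-degree vertices: 3, 7.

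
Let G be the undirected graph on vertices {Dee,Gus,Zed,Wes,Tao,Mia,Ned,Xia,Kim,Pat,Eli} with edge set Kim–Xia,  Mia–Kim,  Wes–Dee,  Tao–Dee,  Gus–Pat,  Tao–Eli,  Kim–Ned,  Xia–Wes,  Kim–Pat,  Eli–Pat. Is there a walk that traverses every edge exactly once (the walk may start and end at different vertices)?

Degrees: Dee:2, Gus:1, Zed:0, Wes:2, Tao:2, Mia:1, Ned:1, Xia:2, Kim:4, Pat:3, Eli:2
Odd-degree vertices: Gus, Mia, Ned, Pat (4 total).
An Eulerian trail requires 0 or 2 odd-degree vertices; here there are 4.

No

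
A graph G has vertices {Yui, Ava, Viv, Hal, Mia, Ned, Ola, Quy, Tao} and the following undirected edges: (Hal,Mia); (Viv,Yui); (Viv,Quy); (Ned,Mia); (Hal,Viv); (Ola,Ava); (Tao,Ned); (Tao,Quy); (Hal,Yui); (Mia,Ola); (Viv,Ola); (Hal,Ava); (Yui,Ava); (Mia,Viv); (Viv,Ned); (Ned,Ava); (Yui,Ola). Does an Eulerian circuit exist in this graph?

Yes

Degrees: Yui:4, Ava:4, Viv:6, Hal:4, Mia:4, Ned:4, Ola:4, Quy:2, Tao:2
Every vertex has even degree and the edges form a single connected piece, so an Eulerian circuit exists.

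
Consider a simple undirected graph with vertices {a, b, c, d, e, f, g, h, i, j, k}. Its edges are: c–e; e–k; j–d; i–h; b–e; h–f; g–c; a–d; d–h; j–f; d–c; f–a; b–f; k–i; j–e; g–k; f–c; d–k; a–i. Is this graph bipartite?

Partition the vertices as {d, e, f, g, i} vs {a, b, c, h, j, k}. Each listed edge has one endpoint in each part, so the graph is bipartite.

Yes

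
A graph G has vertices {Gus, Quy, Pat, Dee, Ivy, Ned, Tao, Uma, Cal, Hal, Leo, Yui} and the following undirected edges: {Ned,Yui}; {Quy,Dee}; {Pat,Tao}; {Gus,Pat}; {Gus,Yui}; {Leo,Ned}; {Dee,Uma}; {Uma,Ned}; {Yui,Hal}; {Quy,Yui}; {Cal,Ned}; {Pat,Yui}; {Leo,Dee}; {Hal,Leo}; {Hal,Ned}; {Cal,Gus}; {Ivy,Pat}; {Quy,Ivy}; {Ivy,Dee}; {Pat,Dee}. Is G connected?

A breadth-first search from Gus visits Gus, Pat, Cal, Yui, Dee, Ivy, Tao, Ned, Quy, Hal, Leo, Uma — all 12 vertices — so the graph is connected.

Yes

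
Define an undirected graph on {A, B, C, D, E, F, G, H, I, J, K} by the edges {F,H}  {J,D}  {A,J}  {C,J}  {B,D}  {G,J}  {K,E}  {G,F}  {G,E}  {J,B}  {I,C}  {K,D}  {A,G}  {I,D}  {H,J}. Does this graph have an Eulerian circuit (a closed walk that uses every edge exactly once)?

Yes

Degrees: A:2, B:2, C:2, D:4, E:2, F:2, G:4, H:2, I:2, J:6, K:2
Every vertex has even degree and the edges form a single connected piece, so an Eulerian circuit exists.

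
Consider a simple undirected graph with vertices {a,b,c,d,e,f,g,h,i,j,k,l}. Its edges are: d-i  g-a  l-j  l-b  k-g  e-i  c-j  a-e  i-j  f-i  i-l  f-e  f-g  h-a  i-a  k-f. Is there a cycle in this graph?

|V| = 12, |E| = 16, number of components = 1.
Since 16 > 12 - 1, a cycle must exist; for instance i-e-f-i.

Yes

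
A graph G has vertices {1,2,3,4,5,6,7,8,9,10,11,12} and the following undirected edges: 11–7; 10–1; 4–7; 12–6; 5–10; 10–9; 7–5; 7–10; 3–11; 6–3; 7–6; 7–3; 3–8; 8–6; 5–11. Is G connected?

No

Component: {2}
Component: {1, 3, 4, 5, 6, 7, 8, 9, 10, 11, 12}
There are 2 separate components, so the graph is not connected.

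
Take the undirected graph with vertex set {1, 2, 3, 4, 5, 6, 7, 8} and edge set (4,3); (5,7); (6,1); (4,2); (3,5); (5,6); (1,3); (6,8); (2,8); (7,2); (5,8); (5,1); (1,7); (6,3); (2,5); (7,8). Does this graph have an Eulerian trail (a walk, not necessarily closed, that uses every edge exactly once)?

Yes

Degrees: 1:4, 2:4, 3:4, 4:2, 5:6, 6:4, 7:4, 8:4
Odd-degree vertices: none (0 total).
With 0 odd-degree vertices and all edges in one connected piece, an Eulerian trail exists.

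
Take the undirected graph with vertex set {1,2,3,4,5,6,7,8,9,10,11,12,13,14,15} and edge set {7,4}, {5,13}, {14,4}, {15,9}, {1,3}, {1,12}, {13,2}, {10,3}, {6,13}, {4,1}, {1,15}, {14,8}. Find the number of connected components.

Component: {11}
Component: {2, 5, 6, 13}
Component: {1, 3, 4, 7, 8, 9, 10, 12, 14, 15}

3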